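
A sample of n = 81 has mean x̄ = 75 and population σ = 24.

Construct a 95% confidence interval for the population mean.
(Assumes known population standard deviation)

Confidence level: 95%, α = 0.05
z_0.025 = 1.960
SE = σ/√n = 24/√81 = 2.6667
Margin of error = 1.960 × 2.6667 = 5.2267
CI: x̄ ± margin = 75 ± 5.2267
CI: (69.7733, 80.2267)

Answer: (69.7733, 80.2267)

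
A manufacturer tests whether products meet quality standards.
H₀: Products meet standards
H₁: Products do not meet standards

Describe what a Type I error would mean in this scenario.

Answer: Rejecting good products that actually meet standards

Derivation:
Type I error (α): Rejecting H₀ when H₀ is true
Type II error (β): Failing to reject H₀ when H₁ is true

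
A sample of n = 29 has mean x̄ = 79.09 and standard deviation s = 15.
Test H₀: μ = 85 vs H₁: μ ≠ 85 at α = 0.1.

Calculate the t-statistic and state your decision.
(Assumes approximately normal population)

df = n - 1 = 28
SE = s/√n = 15/√29 = 2.7854
t = (x̄ - μ₀)/SE = (79.09 - 85)/2.7854 = -2.1218
Critical value: t_{0.05,28} = ±1.701
p-value ≈ 0.0428
Decision: reject H₀

Answer: t = -2.1218, reject H₀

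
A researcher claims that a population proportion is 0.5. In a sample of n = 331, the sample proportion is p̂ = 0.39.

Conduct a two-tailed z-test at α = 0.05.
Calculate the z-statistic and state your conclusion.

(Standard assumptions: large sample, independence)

Answer: z = -4.0026, reject H₀

Derivation:
H₀: p = 0.5, H₁: p ≠ 0.5
Standard error: SE = √(p₀(1-p₀)/n) = √(0.5×0.5/331) = 0.027482
z-statistic: z = (p̂ - p₀)/SE = (0.39 - 0.5)/0.027482 = -4.0026
Critical value: z_0.025 = ±1.960
p-value = 0.0001
Decision: reject H₀ at α = 0.05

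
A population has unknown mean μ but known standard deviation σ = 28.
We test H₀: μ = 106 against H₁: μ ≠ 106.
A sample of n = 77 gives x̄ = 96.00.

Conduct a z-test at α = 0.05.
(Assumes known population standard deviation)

Standard error: SE = σ/√n = 28/√77 = 3.1909
z-statistic: z = (x̄ - μ₀)/SE = (96.00 - 106)/3.1909 = -3.1339
Critical value: ±1.960
p-value = 0.0017
Decision: reject H₀

Answer: z = -3.1339, reject H₀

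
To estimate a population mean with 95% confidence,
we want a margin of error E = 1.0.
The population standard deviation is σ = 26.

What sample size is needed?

Answer: n = 2597

Derivation:
z_0.025 = 1.960
n = (z×σ/E)² = (1.960×26/1.0)²
n = 2596.9216
Round up: n = 2597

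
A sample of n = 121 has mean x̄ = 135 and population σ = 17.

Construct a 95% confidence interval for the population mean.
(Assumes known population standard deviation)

Confidence level: 95%, α = 0.05
z_0.025 = 1.960
SE = σ/√n = 17/√121 = 1.5455
Margin of error = 1.960 × 1.5455 = 3.0292
CI: x̄ ± margin = 135 ± 3.0292
CI: (131.9708, 138.0292)

Answer: (131.9708, 138.0292)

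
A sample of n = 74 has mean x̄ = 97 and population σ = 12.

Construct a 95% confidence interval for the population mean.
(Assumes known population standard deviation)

Confidence level: 95%, α = 0.05
z_0.025 = 1.960
SE = σ/√n = 12/√74 = 1.3950
Margin of error = 1.960 × 1.3950 = 2.7342
CI: x̄ ± margin = 97 ± 2.7342
CI: (94.2658, 99.7342)

Answer: (94.2658, 99.7342)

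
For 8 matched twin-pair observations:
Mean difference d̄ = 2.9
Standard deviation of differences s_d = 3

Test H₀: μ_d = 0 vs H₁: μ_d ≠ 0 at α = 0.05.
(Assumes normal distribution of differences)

df = n - 1 = 7
SE = s_d/√n = 3/√8 = 1.0607
t = d̄/SE = 2.9/1.0607 = 2.7340
Critical value: t_{0.025,7} = ±2.365
p-value ≈ 0.0292
Decision: reject H₀

Answer: t = 2.7340, reject H₀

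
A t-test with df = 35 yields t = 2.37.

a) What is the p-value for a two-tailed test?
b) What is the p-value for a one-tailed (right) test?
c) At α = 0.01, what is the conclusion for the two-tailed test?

Using t-distribution with df = 35:
a) Two-tailed: p = 2×P(T > 2.37) = 0.0234
b) One-tailed: p = P(T > 2.37) = 0.0117
c) 0.0234 ≥ 0.01, fail to reject H₀

Answer: a) 0.0234, b) 0.0117, c) fail to reject H₀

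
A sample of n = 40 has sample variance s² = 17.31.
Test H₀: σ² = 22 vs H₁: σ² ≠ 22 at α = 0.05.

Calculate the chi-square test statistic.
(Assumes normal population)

df = n - 1 = 39
χ² = (n-1)s²/σ₀² = 39×17.31/22 = 30.6859
Critical values: χ²_{0.975,39} = 23.654, χ²_{0.025,39} = 58.120
Rejection region: χ² < 23.654 or χ² > 58.120
Decision: fail to reject H₀

Answer: χ² = 30.6859, fail to reject H₀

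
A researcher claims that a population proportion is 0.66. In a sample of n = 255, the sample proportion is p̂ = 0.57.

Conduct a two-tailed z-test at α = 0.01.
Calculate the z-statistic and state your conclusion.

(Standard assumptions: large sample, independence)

H₀: p = 0.66, H₁: p ≠ 0.66
Standard error: SE = √(p₀(1-p₀)/n) = √(0.66×0.34/255) = 0.029665
z-statistic: z = (p̂ - p₀)/SE = (0.57 - 0.66)/0.029665 = -3.0339
Critical value: z_0.005 = ±2.576
p-value = 0.0024
Decision: reject H₀ at α = 0.01

Answer: z = -3.0339, reject H₀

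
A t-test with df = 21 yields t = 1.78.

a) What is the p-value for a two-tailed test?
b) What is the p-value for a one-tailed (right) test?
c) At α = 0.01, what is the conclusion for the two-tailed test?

Answer: a) 0.0896, b) 0.0448, c) fail to reject H₀

Derivation:
Using t-distribution with df = 21:
a) Two-tailed: p = 2×P(T > 1.78) = 0.0896
b) One-tailed: p = P(T > 1.78) = 0.0448
c) 0.0896 ≥ 0.01, fail to reject H₀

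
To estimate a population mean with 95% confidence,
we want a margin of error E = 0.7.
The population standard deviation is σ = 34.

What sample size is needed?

z_0.025 = 1.960
n = (z×σ/E)² = (1.960×34/0.7)²
n = 9063.0400
Round up: n = 9064

Answer: n = 9064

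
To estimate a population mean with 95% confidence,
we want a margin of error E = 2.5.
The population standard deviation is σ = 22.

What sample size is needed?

Answer: n = 298

Derivation:
z_0.025 = 1.960
n = (z×σ/E)² = (1.960×22/2.5)²
n = 297.4935
Round up: n = 298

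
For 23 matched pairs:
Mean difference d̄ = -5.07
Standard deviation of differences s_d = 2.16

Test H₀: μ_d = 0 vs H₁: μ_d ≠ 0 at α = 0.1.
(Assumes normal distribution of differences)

Answer: t = -11.2567, reject H₀

Derivation:
df = n - 1 = 22
SE = s_d/√n = 2.16/√23 = 0.4504
t = d̄/SE = -5.07/0.4504 = -11.2567
Critical value: t_{0.05,22} = ±1.717
p-value < 0.0001
Decision: reject H₀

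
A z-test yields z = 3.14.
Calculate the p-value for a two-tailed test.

For z = 3.14:
p = 2×P(Z > |3.14|) = 2×(1 - Φ(3.14)) = 0.0017

Answer: p-value ≈ 0.0017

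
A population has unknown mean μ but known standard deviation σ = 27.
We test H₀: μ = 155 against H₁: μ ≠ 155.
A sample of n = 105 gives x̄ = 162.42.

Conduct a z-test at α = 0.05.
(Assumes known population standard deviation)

Standard error: SE = σ/√n = 27/√105 = 2.6349
z-statistic: z = (x̄ - μ₀)/SE = (162.42 - 155)/2.6349 = 2.8160
Critical value: ±1.960
p-value = 0.0049
Decision: reject H₀

Answer: z = 2.8160, reject H₀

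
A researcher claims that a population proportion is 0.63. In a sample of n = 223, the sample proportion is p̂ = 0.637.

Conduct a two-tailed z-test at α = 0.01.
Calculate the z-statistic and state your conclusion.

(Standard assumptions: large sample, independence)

H₀: p = 0.63, H₁: p ≠ 0.63
Standard error: SE = √(p₀(1-p₀)/n) = √(0.63×0.37/223) = 0.032331
z-statistic: z = (p̂ - p₀)/SE = (0.637 - 0.63)/0.032331 = 0.2165
Critical value: z_0.005 = ±2.576
p-value = 0.8286
Decision: fail to reject H₀ at α = 0.01

Answer: z = 0.2165, fail to reject H₀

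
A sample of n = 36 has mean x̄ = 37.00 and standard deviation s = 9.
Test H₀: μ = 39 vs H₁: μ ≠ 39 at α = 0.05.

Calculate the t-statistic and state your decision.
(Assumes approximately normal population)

df = n - 1 = 35
SE = s/√n = 9/√36 = 1.5000
t = (x̄ - μ₀)/SE = (37.00 - 39)/1.5000 = -1.3333
Critical value: t_{0.025,35} = ±2.030
p-value ≈ 0.1910
Decision: fail to reject H₀

Answer: t = -1.3333, fail to reject H₀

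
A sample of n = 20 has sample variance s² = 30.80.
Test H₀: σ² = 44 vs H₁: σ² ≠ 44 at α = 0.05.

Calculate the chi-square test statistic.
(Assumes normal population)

Answer: χ² = 13.3000, fail to reject H₀

Derivation:
df = n - 1 = 19
χ² = (n-1)s²/σ₀² = 19×30.80/44 = 13.3000
Critical values: χ²_{0.975,19} = 8.907, χ²_{0.025,19} = 32.852
Rejection region: χ² < 8.907 or χ² > 32.852
Decision: fail to reject H₀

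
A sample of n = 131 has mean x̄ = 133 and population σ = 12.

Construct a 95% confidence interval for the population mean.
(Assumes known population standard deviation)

Confidence level: 95%, α = 0.05
z_0.025 = 1.960
SE = σ/√n = 12/√131 = 1.0484
Margin of error = 1.960 × 1.0484 = 2.0549
CI: x̄ ± margin = 133 ± 2.0549
CI: (130.9451, 135.0549)

Answer: (130.9451, 135.0549)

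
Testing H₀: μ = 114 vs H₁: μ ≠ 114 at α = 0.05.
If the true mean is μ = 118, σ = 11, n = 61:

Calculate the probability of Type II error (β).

SE = σ/√n = 11/√61 = 1.4084
Critical values: μ₀ ± z_0.025×SE = 114 ± 1.960×1.4084
Acceptance region: (111.2395, 116.7605)
Under H₁ (μ = 118): z_high = (116.7605 - 118)/1.4084 = -0.8801, z_low = (111.2395 - 118)/1.4084 = -4.8001
β = P(not reject | H₁) = Φ(-0.8801) - Φ(-4.8001) ≈ 0.1894

Answer: β ≈ 0.1894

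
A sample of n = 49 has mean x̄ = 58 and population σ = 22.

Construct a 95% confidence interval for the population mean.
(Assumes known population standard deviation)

Confidence level: 95%, α = 0.05
z_0.025 = 1.960
SE = σ/√n = 22/√49 = 3.1429
Margin of error = 1.960 × 3.1429 = 6.1601
CI: x̄ ± margin = 58 ± 6.1601
CI: (51.8399, 64.1601)

Answer: (51.8399, 64.1601)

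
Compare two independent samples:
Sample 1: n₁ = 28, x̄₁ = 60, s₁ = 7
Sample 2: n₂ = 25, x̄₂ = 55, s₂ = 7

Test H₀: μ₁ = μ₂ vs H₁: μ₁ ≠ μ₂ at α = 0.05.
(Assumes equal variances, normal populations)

Pooled variance: s²_p = [27×7² + 24×7²]/(51) = 49.0000
s_p = 7.0000
SE = s_p×√(1/n₁ + 1/n₂) = 7.0000×√(1/28 + 1/25) = 1.9261
t = (x̄₁ - x̄₂)/SE = (60 - 55)/1.9261 = 2.5959
df = 51, t-critical = ±2.008
Decision: reject H₀

Answer: t = 2.5959, reject H₀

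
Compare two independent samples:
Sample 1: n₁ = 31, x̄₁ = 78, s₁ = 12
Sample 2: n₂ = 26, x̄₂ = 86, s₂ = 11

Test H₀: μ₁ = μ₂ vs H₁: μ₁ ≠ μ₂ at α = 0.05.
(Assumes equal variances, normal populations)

Answer: t = -2.6031, reject H₀

Derivation:
Pooled variance: s²_p = [30×12² + 25×11²]/(55) = 133.5455
s_p = 11.5562
SE = s_p×√(1/n₁ + 1/n₂) = 11.5562×√(1/31 + 1/26) = 3.0732
t = (x̄₁ - x̄₂)/SE = (78 - 86)/3.0732 = -2.6031
df = 55, t-critical = ±2.004
Decision: reject H₀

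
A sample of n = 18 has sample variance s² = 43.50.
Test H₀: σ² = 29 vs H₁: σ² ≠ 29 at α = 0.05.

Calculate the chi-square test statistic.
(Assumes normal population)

Answer: χ² = 25.5000, fail to reject H₀

Derivation:
df = n - 1 = 17
χ² = (n-1)s²/σ₀² = 17×43.50/29 = 25.5000
Critical values: χ²_{0.975,17} = 7.564, χ²_{0.025,17} = 30.191
Rejection region: χ² < 7.564 or χ² > 30.191
Decision: fail to reject H₀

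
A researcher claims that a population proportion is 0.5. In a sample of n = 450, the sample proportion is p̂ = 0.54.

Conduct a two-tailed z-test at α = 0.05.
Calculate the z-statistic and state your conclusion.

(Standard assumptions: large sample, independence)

H₀: p = 0.5, H₁: p ≠ 0.5
Standard error: SE = √(p₀(1-p₀)/n) = √(0.5×0.5/450) = 0.023570
z-statistic: z = (p̂ - p₀)/SE = (0.54 - 0.5)/0.023570 = 1.6971
Critical value: z_0.025 = ±1.960
p-value = 0.0897
Decision: fail to reject H₀ at α = 0.05

Answer: z = 1.6971, fail to reject H₀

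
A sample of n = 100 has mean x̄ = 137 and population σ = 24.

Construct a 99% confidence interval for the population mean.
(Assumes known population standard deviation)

Answer: (130.8176, 143.1824)

Derivation:
Confidence level: 99%, α = 0.01
z_0.005 = 2.576
SE = σ/√n = 24/√100 = 2.4000
Margin of error = 2.576 × 2.4000 = 6.1824
CI: x̄ ± margin = 137 ± 6.1824
CI: (130.8176, 143.1824)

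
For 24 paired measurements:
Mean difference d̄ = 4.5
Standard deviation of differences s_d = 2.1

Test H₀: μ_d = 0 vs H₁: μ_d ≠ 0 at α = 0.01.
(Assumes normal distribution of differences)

df = n - 1 = 23
SE = s_d/√n = 2.1/√24 = 0.4287
t = d̄/SE = 4.5/0.4287 = 10.4969
Critical value: t_{0.005,23} = ±2.807
p-value < 0.0001
Decision: reject H₀

Answer: t = 10.4969, reject H₀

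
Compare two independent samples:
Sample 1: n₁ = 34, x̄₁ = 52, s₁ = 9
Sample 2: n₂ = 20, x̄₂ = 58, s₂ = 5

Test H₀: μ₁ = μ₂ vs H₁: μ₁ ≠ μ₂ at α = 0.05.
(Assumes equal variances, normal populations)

Pooled variance: s²_p = [33×9² + 19×5²]/(52) = 60.5385
s_p = 7.7806
SE = s_p×√(1/n₁ + 1/n₂) = 7.7806×√(1/34 + 1/20) = 2.1926
t = (x̄₁ - x̄₂)/SE = (52 - 58)/2.1926 = -2.7365
df = 52, t-critical = ±2.007
Decision: reject H₀

Answer: t = -2.7365, reject H₀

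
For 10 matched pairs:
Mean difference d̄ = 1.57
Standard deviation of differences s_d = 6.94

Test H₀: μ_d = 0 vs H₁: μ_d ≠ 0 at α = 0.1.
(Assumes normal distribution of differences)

Answer: t = 0.7154, fail to reject H₀

Derivation:
df = n - 1 = 9
SE = s_d/√n = 6.94/√10 = 2.1946
t = d̄/SE = 1.57/2.1946 = 0.7154
Critical value: t_{0.05,9} = ±1.833
p-value ≈ 0.4925
Decision: fail to reject H₀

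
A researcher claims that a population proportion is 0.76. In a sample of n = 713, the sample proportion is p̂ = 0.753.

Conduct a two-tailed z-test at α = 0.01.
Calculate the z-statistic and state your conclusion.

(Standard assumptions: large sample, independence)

Answer: z = -0.4377, fail to reject H₀

Derivation:
H₀: p = 0.76, H₁: p ≠ 0.76
Standard error: SE = √(p₀(1-p₀)/n) = √(0.76×0.24/713) = 0.015994
z-statistic: z = (p̂ - p₀)/SE = (0.753 - 0.76)/0.015994 = -0.4377
Critical value: z_0.005 = ±2.576
p-value = 0.6616
Decision: fail to reject H₀ at α = 0.01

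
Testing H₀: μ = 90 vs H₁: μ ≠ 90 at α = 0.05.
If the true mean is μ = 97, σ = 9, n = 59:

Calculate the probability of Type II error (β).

Answer: β ≈ 0.0000

Derivation:
SE = σ/√n = 9/√59 = 1.1717
Critical values: μ₀ ± z_0.025×SE = 90 ± 1.960×1.1717
Acceptance region: (87.7035, 92.2965)
Under H₁ (μ = 97): z_high = (92.2965 - 97)/1.1717 = -4.0143, z_low = (87.7035 - 97)/1.1717 = -7.9342
β = P(not reject | H₁) = Φ(-4.0143) - Φ(-7.9342) ≈ 0.0000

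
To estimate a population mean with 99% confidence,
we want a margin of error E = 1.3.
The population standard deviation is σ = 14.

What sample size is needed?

Answer: n = 770

Derivation:
z_0.005 = 2.576
n = (z×σ/E)² = (2.576×14/1.3)²
n = 769.5930
Round up: n = 770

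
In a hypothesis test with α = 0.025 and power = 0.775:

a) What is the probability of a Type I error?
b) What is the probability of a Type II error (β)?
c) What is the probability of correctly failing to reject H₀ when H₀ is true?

a) Type I error probability = α = 0.025
b) Power = P(reject H₀ | H₁ true) = 1 - β = 0.775, so Type II error probability = β = 1 - Power = 0.225
c) P(fail to reject H₀ | H₀ true) = 1 - α = 0.975

Answer: a) 0.025, b) 0.225, c) 0.975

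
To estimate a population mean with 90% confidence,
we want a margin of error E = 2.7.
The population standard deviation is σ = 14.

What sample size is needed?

Answer: n = 73

Derivation:
z_0.05 = 1.645
n = (z×σ/E)² = (1.645×14/2.7)²
n = 72.7546
Round up: n = 73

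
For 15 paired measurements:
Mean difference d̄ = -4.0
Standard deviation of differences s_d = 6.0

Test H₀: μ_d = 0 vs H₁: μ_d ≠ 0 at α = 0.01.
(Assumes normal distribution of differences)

df = n - 1 = 14
SE = s_d/√n = 6.0/√15 = 1.5492
t = d̄/SE = -4.0/1.5492 = -2.5820
Critical value: t_{0.005,14} = ±2.977
p-value ≈ 0.0217
Decision: fail to reject H₀

Answer: t = -2.5820, fail to reject H₀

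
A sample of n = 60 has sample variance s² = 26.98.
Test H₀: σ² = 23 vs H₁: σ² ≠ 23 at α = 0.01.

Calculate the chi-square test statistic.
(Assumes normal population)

Answer: χ² = 69.2096, fail to reject H₀

Derivation:
df = n - 1 = 59
χ² = (n-1)s²/σ₀² = 59×26.98/23 = 69.2096
Critical values: χ²_{0.995,59} = 34.770, χ²_{0.005,59} = 90.715
Rejection region: χ² < 34.770 or χ² > 90.715
Decision: fail to reject H₀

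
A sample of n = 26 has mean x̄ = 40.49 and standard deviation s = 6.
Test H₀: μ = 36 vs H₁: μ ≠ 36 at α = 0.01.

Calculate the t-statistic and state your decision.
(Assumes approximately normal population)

df = n - 1 = 25
SE = s/√n = 6/√26 = 1.1767
t = (x̄ - μ₀)/SE = (40.49 - 36)/1.1767 = 3.8158
Critical value: t_{0.005,25} = ±2.787
p-value ≈ 0.0008
Decision: reject H₀

Answer: t = 3.8158, reject H₀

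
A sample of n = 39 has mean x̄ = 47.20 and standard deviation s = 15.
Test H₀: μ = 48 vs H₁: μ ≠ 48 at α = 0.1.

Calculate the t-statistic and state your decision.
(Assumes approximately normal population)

df = n - 1 = 38
SE = s/√n = 15/√39 = 2.4019
t = (x̄ - μ₀)/SE = (47.20 - 48)/2.4019 = -0.3331
Critical value: t_{0.05,38} = ±1.686
p-value ≈ 0.7409
Decision: fail to reject H₀

Answer: t = -0.3331, fail to reject H₀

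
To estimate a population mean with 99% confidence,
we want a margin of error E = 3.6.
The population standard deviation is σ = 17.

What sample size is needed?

z_0.005 = 2.576
n = (z×σ/E)² = (2.576×17/3.6)²
n = 147.9737
Round up: n = 148

Answer: n = 148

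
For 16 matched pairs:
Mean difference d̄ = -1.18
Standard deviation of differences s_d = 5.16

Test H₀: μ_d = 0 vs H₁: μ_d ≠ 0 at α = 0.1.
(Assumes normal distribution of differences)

Answer: t = -0.9147, fail to reject H₀

Derivation:
df = n - 1 = 15
SE = s_d/√n = 5.16/√16 = 1.2900
t = d̄/SE = -1.18/1.2900 = -0.9147
Critical value: t_{0.05,15} = ±1.753
p-value ≈ 0.3748
Decision: fail to reject H₀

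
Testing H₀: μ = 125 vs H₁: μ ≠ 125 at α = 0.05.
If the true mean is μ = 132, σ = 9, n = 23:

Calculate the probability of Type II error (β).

Answer: β ≈ 0.0383

Derivation:
SE = σ/√n = 9/√23 = 1.8766
Critical values: μ₀ ± z_0.025×SE = 125 ± 1.960×1.8766
Acceptance region: (121.3219, 128.6781)
Under H₁ (μ = 132): z_high = (128.6781 - 132)/1.8766 = -1.7702, z_low = (121.3219 - 132)/1.8766 = -5.6901
β = P(not reject | H₁) = Φ(-1.7702) - Φ(-5.6901) ≈ 0.0383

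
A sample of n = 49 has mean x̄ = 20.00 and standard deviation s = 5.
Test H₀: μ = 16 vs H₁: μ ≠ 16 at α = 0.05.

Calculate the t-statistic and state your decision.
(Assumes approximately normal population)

Answer: t = 5.5999, reject H₀

Derivation:
df = n - 1 = 48
SE = s/√n = 5/√49 = 0.7143
t = (x̄ - μ₀)/SE = (20.00 - 16)/0.7143 = 5.5999
Critical value: t_{0.025,48} = ±2.011
p-value < 0.0001
Decision: reject H₀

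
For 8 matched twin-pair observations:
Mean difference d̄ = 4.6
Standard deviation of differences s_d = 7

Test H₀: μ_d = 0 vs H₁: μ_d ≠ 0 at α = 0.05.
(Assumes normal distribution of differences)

Answer: t = 1.8587, fail to reject H₀

Derivation:
df = n - 1 = 7
SE = s_d/√n = 7/√8 = 2.4749
t = d̄/SE = 4.6/2.4749 = 1.8587
Critical value: t_{0.025,7} = ±2.365
p-value ≈ 0.1054
Decision: fail to reject H₀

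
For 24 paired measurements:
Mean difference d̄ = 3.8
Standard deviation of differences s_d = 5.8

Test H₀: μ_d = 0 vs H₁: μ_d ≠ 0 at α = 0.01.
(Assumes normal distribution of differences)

df = n - 1 = 23
SE = s_d/√n = 5.8/√24 = 1.1839
t = d̄/SE = 3.8/1.1839 = 3.2097
Critical value: t_{0.005,23} = ±2.807
p-value ≈ 0.0039
Decision: reject H₀

Answer: t = 3.2097, reject H₀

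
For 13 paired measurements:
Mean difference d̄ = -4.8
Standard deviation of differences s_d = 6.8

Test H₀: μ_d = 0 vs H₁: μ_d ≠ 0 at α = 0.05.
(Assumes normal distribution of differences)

Answer: t = -2.5451, reject H₀

Derivation:
df = n - 1 = 12
SE = s_d/√n = 6.8/√13 = 1.8860
t = d̄/SE = -4.8/1.8860 = -2.5451
Critical value: t_{0.025,12} = ±2.179
p-value ≈ 0.0257
Decision: reject H₀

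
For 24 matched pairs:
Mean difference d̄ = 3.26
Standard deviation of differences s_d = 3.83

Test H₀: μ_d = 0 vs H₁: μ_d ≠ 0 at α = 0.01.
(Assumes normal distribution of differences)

Answer: t = 4.1699, reject H₀

Derivation:
df = n - 1 = 23
SE = s_d/√n = 3.83/√24 = 0.7818
t = d̄/SE = 3.26/0.7818 = 4.1699
Critical value: t_{0.005,23} = ±2.807
p-value ≈ 0.0004
Decision: reject H₀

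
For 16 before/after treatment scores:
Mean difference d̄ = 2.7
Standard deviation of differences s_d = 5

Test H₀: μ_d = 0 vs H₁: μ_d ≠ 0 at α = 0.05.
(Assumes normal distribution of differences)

Answer: t = 2.1600, reject H₀

Derivation:
df = n - 1 = 15
SE = s_d/√n = 5/√16 = 1.2500
t = d̄/SE = 2.7/1.2500 = 2.1600
Critical value: t_{0.025,15} = ±2.131
p-value ≈ 0.0474
Decision: reject H₀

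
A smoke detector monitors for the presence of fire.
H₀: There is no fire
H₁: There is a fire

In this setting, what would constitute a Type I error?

A Type I error (probability α) occurs when we reject a true H₀.
A Type II error (probability β) occurs when we fail to reject a false H₀.

Answer: The alarm sounds when there is no fire (false alarm)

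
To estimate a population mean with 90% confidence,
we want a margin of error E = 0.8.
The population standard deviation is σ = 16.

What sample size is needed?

Answer: n = 1083

Derivation:
z_0.05 = 1.645
n = (z×σ/E)² = (1.645×16/0.8)²
n = 1082.4100
Round up: n = 1083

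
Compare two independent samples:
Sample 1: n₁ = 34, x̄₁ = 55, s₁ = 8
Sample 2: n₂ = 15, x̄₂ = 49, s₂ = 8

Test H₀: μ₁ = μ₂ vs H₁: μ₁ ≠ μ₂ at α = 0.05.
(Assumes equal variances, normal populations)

Pooled variance: s²_p = [33×8² + 14×8²]/(47) = 64.0000
s_p = 8.0000
SE = s_p×√(1/n₁ + 1/n₂) = 8.0000×√(1/34 + 1/15) = 2.4797
t = (x̄₁ - x̄₂)/SE = (55 - 49)/2.4797 = 2.4196
df = 47, t-critical = ±2.012
Decision: reject H₀

Answer: t = 2.4196, reject H₀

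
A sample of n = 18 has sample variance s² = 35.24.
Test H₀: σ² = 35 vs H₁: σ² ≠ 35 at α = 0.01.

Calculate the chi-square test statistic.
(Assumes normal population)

Answer: χ² = 17.1166, fail to reject H₀

Derivation:
df = n - 1 = 17
χ² = (n-1)s²/σ₀² = 17×35.24/35 = 17.1166
Critical values: χ²_{0.995,17} = 5.697, χ²_{0.005,17} = 35.718
Rejection region: χ² < 5.697 or χ² > 35.718
Decision: fail to reject H₀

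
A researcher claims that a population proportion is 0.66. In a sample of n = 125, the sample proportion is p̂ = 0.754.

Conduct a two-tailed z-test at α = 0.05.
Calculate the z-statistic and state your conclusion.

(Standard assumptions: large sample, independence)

Answer: z = 2.2186, reject H₀

Derivation:
H₀: p = 0.66, H₁: p ≠ 0.66
Standard error: SE = √(p₀(1-p₀)/n) = √(0.66×0.34/125) = 0.042370
z-statistic: z = (p̂ - p₀)/SE = (0.754 - 0.66)/0.042370 = 2.2186
Critical value: z_0.025 = ±1.960
p-value = 0.0265
Decision: reject H₀ at α = 0.05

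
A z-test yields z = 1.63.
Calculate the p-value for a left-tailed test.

Answer: p-value ≈ 0.9484

Derivation:
For z = 1.63:
p = P(Z < 1.63) = Φ(1.63) = 0.9484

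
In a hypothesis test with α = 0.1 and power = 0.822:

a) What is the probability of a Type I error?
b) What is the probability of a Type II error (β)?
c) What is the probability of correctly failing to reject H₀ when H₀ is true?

Answer: a) 0.1, b) 0.178, c) 0.9

Derivation:
a) Type I error probability = α = 0.1
b) Power = P(reject H₀ | H₁ true) = 1 - β = 0.822, so Type II error probability = β = 1 - Power = 0.178
c) P(fail to reject H₀ | H₀ true) = 1 - α = 0.9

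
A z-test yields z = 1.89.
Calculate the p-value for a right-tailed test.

For z = 1.89:
p = P(Z > 1.89) = 1 - Φ(1.89) = 0.0294

Answer: p-value ≈ 0.0294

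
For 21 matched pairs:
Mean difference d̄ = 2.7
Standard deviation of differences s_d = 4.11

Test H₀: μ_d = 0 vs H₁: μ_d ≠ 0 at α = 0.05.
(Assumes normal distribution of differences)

df = n - 1 = 20
SE = s_d/√n = 4.11/√21 = 0.8969
t = d̄/SE = 2.7/0.8969 = 3.0104
Critical value: t_{0.025,20} = ±2.086
p-value ≈ 0.0069
Decision: reject H₀

Answer: t = 3.0104, reject H₀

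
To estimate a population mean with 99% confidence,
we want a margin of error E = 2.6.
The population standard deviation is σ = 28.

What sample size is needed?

Answer: n = 770

Derivation:
z_0.005 = 2.576
n = (z×σ/E)² = (2.576×28/2.6)²
n = 769.5930
Round up: n = 770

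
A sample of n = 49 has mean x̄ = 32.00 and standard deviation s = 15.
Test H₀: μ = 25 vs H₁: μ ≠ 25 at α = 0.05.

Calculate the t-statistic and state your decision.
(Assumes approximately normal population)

Answer: t = 3.2666, reject H₀

Derivation:
df = n - 1 = 48
SE = s/√n = 15/√49 = 2.1429
t = (x̄ - μ₀)/SE = (32.00 - 25)/2.1429 = 3.2666
Critical value: t_{0.025,48} = ±2.011
p-value ≈ 0.0020
Decision: reject H₀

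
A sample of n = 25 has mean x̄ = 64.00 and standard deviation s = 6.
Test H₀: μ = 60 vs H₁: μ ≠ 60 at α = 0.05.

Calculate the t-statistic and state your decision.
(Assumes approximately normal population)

df = n - 1 = 24
SE = s/√n = 6/√25 = 1.2000
t = (x̄ - μ₀)/SE = (64.00 - 60)/1.2000 = 3.3333
Critical value: t_{0.025,24} = ±2.064
p-value ≈ 0.0028
Decision: reject H₀

Answer: t = 3.3333, reject H₀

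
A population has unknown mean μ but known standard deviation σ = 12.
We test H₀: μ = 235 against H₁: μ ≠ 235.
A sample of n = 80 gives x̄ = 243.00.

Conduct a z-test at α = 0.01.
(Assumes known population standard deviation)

Standard error: SE = σ/√n = 12/√80 = 1.3416
z-statistic: z = (x̄ - μ₀)/SE = (243.00 - 235)/1.3416 = 5.9630
Critical value: ±2.576
p-value < 0.0001
Decision: reject H₀

Answer: z = 5.9630, reject H₀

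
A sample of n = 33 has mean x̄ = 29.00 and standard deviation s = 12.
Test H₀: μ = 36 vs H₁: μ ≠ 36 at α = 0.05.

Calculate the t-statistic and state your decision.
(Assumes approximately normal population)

Answer: t = -3.3510, reject H₀

Derivation:
df = n - 1 = 32
SE = s/√n = 12/√33 = 2.0889
t = (x̄ - μ₀)/SE = (29.00 - 36)/2.0889 = -3.3510
Critical value: t_{0.025,32} = ±2.037
p-value ≈ 0.0021
Decision: reject H₀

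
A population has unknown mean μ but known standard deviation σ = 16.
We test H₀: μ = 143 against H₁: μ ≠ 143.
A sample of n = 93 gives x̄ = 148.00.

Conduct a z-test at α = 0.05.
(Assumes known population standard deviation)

Answer: z = 3.0137, reject H₀

Derivation:
Standard error: SE = σ/√n = 16/√93 = 1.6591
z-statistic: z = (x̄ - μ₀)/SE = (148.00 - 143)/1.6591 = 3.0137
Critical value: ±1.960
p-value = 0.0026
Decision: reject H₀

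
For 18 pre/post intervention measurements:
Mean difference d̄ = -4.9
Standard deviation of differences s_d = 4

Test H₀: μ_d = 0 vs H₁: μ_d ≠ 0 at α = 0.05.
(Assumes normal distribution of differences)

df = n - 1 = 17
SE = s_d/√n = 4/√18 = 0.9428
t = d̄/SE = -4.9/0.9428 = -5.1973
Critical value: t_{0.025,17} = ±2.110
p-value ≈ 0.0001
Decision: reject H₀

Answer: t = -5.1973, reject H₀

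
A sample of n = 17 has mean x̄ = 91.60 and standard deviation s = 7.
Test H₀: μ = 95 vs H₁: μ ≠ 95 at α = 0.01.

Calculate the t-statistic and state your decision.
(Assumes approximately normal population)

Answer: t = -2.0027, fail to reject H₀

Derivation:
df = n - 1 = 16
SE = s/√n = 7/√17 = 1.6977
t = (x̄ - μ₀)/SE = (91.60 - 95)/1.6977 = -2.0027
Critical value: t_{0.005,16} = ±2.921
p-value ≈ 0.0625
Decision: fail to reject H₀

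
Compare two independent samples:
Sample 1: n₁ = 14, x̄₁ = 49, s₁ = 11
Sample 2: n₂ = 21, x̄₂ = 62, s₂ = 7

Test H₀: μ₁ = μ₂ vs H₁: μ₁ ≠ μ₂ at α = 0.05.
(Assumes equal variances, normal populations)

Answer: t = -4.2836, reject H₀

Derivation:
Pooled variance: s²_p = [13×11² + 20×7²]/(33) = 77.3636
s_p = 8.7957
SE = s_p×√(1/n₁ + 1/n₂) = 8.7957×√(1/14 + 1/21) = 3.0348
t = (x̄₁ - x̄₂)/SE = (49 - 62)/3.0348 = -4.2836
df = 33, t-critical = ±2.035
Decision: reject H₀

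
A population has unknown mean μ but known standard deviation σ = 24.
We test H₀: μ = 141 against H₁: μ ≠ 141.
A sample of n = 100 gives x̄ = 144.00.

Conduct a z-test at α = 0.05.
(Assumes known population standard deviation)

Standard error: SE = σ/√n = 24/√100 = 2.4000
z-statistic: z = (x̄ - μ₀)/SE = (144.00 - 141)/2.4000 = 1.2500
Critical value: ±1.960
p-value = 0.2113
Decision: fail to reject H₀

Answer: z = 1.2500, fail to reject H₀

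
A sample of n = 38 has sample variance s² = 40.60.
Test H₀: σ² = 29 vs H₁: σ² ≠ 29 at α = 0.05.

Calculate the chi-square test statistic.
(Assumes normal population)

Answer: χ² = 51.8000, fail to reject H₀

Derivation:
df = n - 1 = 37
χ² = (n-1)s²/σ₀² = 37×40.60/29 = 51.8000
Critical values: χ²_{0.975,37} = 22.106, χ²_{0.025,37} = 55.668
Rejection region: χ² < 22.106 or χ² > 55.668
Decision: fail to reject H₀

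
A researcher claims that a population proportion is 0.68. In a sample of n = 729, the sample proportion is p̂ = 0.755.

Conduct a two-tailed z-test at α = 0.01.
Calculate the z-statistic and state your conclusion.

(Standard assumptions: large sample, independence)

H₀: p = 0.68, H₁: p ≠ 0.68
Standard error: SE = √(p₀(1-p₀)/n) = √(0.68×0.32/729) = 0.017277
z-statistic: z = (p̂ - p₀)/SE = (0.755 - 0.68)/0.017277 = 4.3410
Critical value: z_0.005 = ±2.576
p-value < 0.0001
Decision: reject H₀ at α = 0.01

Answer: z = 4.3410, reject H₀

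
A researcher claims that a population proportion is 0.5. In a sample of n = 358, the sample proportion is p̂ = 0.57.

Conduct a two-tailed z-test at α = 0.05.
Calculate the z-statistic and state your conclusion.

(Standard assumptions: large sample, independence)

H₀: p = 0.5, H₁: p ≠ 0.5
Standard error: SE = √(p₀(1-p₀)/n) = √(0.5×0.5/358) = 0.026426
z-statistic: z = (p̂ - p₀)/SE = (0.57 - 0.5)/0.026426 = 2.6489
Critical value: z_0.025 = ±1.960
p-value = 0.0081
Decision: reject H₀ at α = 0.05

Answer: z = 2.6489, reject H₀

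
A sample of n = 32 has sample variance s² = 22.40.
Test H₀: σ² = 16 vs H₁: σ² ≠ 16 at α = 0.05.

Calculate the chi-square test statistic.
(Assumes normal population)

Answer: χ² = 43.4000, fail to reject H₀

Derivation:
df = n - 1 = 31
χ² = (n-1)s²/σ₀² = 31×22.40/16 = 43.4000
Critical values: χ²_{0.975,31} = 17.539, χ²_{0.025,31} = 48.232
Rejection region: χ² < 17.539 or χ² > 48.232
Decision: fail to reject H₀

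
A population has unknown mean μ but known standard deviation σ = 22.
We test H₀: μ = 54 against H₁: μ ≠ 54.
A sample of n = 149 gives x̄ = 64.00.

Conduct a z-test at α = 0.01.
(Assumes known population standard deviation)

Answer: z = 5.5485, reject H₀

Derivation:
Standard error: SE = σ/√n = 22/√149 = 1.8023
z-statistic: z = (x̄ - μ₀)/SE = (64.00 - 54)/1.8023 = 5.5485
Critical value: ±2.576
p-value < 0.0001
Decision: reject H₀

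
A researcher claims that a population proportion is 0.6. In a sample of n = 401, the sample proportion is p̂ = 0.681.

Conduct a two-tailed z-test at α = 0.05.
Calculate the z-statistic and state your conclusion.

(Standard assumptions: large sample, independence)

H₀: p = 0.6, H₁: p ≠ 0.6
Standard error: SE = √(p₀(1-p₀)/n) = √(0.6×0.4/401) = 0.024464
z-statistic: z = (p̂ - p₀)/SE = (0.681 - 0.6)/0.024464 = 3.3110
Critical value: z_0.025 = ±1.960
p-value = 0.0009
Decision: reject H₀ at α = 0.05

Answer: z = 3.3110, reject H₀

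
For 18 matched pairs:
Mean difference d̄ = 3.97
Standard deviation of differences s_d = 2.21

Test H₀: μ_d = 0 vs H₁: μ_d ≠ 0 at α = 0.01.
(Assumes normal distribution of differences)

df = n - 1 = 17
SE = s_d/√n = 2.21/√18 = 0.5209
t = d̄/SE = 3.97/0.5209 = 7.6214
Critical value: t_{0.005,17} = ±2.898
p-value < 0.0001
Decision: reject H₀

Answer: t = 7.6214, reject H₀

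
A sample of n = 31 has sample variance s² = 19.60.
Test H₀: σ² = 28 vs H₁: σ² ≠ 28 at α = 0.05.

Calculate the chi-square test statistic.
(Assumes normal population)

df = n - 1 = 30
χ² = (n-1)s²/σ₀² = 30×19.60/28 = 21.0000
Critical values: χ²_{0.975,30} = 16.791, χ²_{0.025,30} = 46.979
Rejection region: χ² < 16.791 or χ² > 46.979
Decision: fail to reject H₀

Answer: χ² = 21.0000, fail to reject H₀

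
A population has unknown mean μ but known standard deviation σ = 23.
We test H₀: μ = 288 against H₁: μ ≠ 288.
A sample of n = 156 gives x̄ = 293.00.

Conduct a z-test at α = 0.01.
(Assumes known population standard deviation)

Answer: z = 2.7152, reject H₀

Derivation:
Standard error: SE = σ/√n = 23/√156 = 1.8415
z-statistic: z = (x̄ - μ₀)/SE = (293.00 - 288)/1.8415 = 2.7152
Critical value: ±2.576
p-value = 0.0066
Decision: reject H₀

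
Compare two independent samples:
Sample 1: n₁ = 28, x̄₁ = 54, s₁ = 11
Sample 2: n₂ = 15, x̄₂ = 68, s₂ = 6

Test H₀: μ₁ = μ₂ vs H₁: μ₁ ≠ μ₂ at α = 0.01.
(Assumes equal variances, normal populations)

Answer: t = -4.5623, reject H₀

Derivation:
Pooled variance: s²_p = [27×11² + 14×6²]/(41) = 91.9756
s_p = 9.5904
SE = s_p×√(1/n₁ + 1/n₂) = 9.5904×√(1/28 + 1/15) = 3.0686
t = (x̄₁ - x̄₂)/SE = (54 - 68)/3.0686 = -4.5623
df = 41, t-critical = ±2.701
Decision: reject H₀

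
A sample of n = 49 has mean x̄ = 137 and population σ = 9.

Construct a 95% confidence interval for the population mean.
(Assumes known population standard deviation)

Answer: (134.4800, 139.5200)

Derivation:
Confidence level: 95%, α = 0.05
z_0.025 = 1.960
SE = σ/√n = 9/√49 = 1.2857
Margin of error = 1.960 × 1.2857 = 2.5200
CI: x̄ ± margin = 137 ± 2.5200
CI: (134.4800, 139.5200)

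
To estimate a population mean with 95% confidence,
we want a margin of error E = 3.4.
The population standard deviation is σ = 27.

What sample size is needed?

Answer: n = 243

Derivation:
z_0.025 = 1.960
n = (z×σ/E)² = (1.960×27/3.4)²
n = 242.2601
Round up: n = 243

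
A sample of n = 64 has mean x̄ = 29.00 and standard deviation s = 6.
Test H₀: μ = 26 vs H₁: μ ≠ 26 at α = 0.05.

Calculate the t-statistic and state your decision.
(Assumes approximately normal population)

df = n - 1 = 63
SE = s/√n = 6/√64 = 0.7500
t = (x̄ - μ₀)/SE = (29.00 - 26)/0.7500 = 4.0000
Critical value: t_{0.025,63} = ±1.998
p-value ≈ 0.0002
Decision: reject H₀

Answer: t = 4.0000, reject H₀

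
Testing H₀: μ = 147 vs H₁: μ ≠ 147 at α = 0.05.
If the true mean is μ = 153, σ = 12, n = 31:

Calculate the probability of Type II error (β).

SE = σ/√n = 12/√31 = 2.1553
Critical values: μ₀ ± z_0.025×SE = 147 ± 1.960×2.1553
Acceptance region: (142.7756, 151.2244)
Under H₁ (μ = 153): z_high = (151.2244 - 153)/2.1553 = -0.8238, z_low = (142.7756 - 153)/2.1553 = -4.7438
β = P(not reject | H₁) = Φ(-0.8238) - Φ(-4.7438) ≈ 0.2050

Answer: β ≈ 0.2050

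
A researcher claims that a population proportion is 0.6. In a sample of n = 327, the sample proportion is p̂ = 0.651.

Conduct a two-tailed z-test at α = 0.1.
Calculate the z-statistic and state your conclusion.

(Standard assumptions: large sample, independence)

H₀: p = 0.6, H₁: p ≠ 0.6
Standard error: SE = √(p₀(1-p₀)/n) = √(0.6×0.4/327) = 0.027091
z-statistic: z = (p̂ - p₀)/SE = (0.651 - 0.6)/0.027091 = 1.8825
Critical value: z_0.05 = ±1.645
p-value = 0.0598
Decision: reject H₀ at α = 0.1

Answer: z = 1.8825, reject H₀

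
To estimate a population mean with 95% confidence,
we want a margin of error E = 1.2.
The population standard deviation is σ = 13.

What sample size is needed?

z_0.025 = 1.960
n = (z×σ/E)² = (1.960×13/1.2)²
n = 450.8544
Round up: n = 451

Answer: n = 451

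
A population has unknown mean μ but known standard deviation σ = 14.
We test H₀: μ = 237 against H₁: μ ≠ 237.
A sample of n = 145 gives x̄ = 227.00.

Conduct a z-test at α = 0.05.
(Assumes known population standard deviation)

Standard error: SE = σ/√n = 14/√145 = 1.1626
z-statistic: z = (x̄ - μ₀)/SE = (227.00 - 237)/1.1626 = -8.6014
Critical value: ±1.960
p-value < 0.0001
Decision: reject H₀

Answer: z = -8.6014, reject H₀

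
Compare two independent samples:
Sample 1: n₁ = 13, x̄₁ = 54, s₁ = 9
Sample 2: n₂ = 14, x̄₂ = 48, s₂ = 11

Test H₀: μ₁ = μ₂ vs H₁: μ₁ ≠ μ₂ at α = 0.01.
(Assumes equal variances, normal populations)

Pooled variance: s²_p = [12×9² + 13×11²]/(25) = 101.8000
s_p = 10.0896
SE = s_p×√(1/n₁ + 1/n₂) = 10.0896×√(1/13 + 1/14) = 3.8862
t = (x̄₁ - x̄₂)/SE = (54 - 48)/3.8862 = 1.5439
df = 25, t-critical = ±2.787
Decision: fail to reject H₀

Answer: t = 1.5439, fail to reject H₀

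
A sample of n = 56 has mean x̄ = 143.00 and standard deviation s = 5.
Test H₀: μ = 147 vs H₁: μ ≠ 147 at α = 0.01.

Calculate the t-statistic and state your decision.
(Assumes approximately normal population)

Answer: t = -5.9862, reject H₀

Derivation:
df = n - 1 = 55
SE = s/√n = 5/√56 = 0.6682
t = (x̄ - μ₀)/SE = (143.00 - 147)/0.6682 = -5.9862
Critical value: t_{0.005,55} = ±2.668
p-value < 0.0001
Decision: reject H₀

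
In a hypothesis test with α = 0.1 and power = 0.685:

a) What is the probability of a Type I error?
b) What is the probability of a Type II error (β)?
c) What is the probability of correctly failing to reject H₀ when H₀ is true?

a) Type I error probability = α = 0.1
b) Power = P(reject H₀ | H₁ true) = 1 - β = 0.685, so Type II error probability = β = 1 - Power = 0.315
c) P(fail to reject H₀ | H₀ true) = 1 - α = 0.9

Answer: a) 0.1, b) 0.315, c) 0.9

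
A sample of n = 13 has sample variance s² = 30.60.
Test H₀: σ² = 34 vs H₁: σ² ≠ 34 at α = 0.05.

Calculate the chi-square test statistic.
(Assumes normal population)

df = n - 1 = 12
χ² = (n-1)s²/σ₀² = 12×30.60/34 = 10.8000
Critical values: χ²_{0.975,12} = 4.404, χ²_{0.025,12} = 23.337
Rejection region: χ² < 4.404 or χ² > 23.337
Decision: fail to reject H₀

Answer: χ² = 10.8000, fail to reject H₀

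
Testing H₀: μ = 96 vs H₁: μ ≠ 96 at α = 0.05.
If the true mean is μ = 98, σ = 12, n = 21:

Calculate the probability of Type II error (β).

Answer: β ≈ 0.8810

Derivation:
SE = σ/√n = 12/√21 = 2.6186
Critical values: μ₀ ± z_0.025×SE = 96 ± 1.960×2.6186
Acceptance region: (90.8675, 101.1325)
Under H₁ (μ = 98): z_high = (101.1325 - 98)/2.6186 = 1.1962, z_low = (90.8675 - 98)/2.6186 = -2.7238
β = P(not reject | H₁) = Φ(1.1962) - Φ(-2.7238) ≈ 0.8810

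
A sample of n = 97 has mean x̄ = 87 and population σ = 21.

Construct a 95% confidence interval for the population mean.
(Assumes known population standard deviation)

Answer: (82.8209, 91.1791)

Derivation:
Confidence level: 95%, α = 0.05
z_0.025 = 1.960
SE = σ/√n = 21/√97 = 2.1322
Margin of error = 1.960 × 2.1322 = 4.1791
CI: x̄ ± margin = 87 ± 4.1791
CI: (82.8209, 91.1791)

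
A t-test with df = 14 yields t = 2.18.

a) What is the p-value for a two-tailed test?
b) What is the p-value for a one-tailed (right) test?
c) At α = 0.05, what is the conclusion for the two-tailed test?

Using t-distribution with df = 14:
a) Two-tailed: p = 2×P(T > 2.18) = 0.0468
b) One-tailed: p = P(T > 2.18) = 0.0234
c) 0.0468 < 0.05, reject H₀

Answer: a) 0.0468, b) 0.0234, c) reject H₀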